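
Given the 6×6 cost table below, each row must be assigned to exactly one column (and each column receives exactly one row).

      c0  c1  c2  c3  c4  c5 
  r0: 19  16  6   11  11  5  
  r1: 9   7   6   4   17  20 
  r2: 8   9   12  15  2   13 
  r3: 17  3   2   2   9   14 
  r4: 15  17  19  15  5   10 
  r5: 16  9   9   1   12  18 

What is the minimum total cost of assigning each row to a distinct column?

one of 2 optimal assignments: row0→col5 (cost 5), row1→col1 (cost 7), row2→col0 (cost 8), row3→col2 (cost 2), row4→col4 (cost 5), row5→col3 (cost 1)
total = 5 + 7 + 8 + 2 + 5 + 1 = 28

Minimum assignment cost: 28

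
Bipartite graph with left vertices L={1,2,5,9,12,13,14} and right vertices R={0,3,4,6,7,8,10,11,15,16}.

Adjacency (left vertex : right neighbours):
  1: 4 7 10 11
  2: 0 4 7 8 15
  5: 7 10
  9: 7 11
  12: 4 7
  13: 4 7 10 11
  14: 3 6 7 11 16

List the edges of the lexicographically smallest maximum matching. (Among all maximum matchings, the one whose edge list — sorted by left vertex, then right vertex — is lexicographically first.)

|M| = 6 (so the lex-smallest maximum matching has 6 edges)
process left vertices in ascending order; for each, take the smallest-labelled available neighbour that still permits 6 edges overall, or leave it unmatched if none does
lex-smallest matching: {1-4, 2-0, 5-7, 9-11, 13-10, 14-3}

Lex-smallest maximum matching: {(1,4), (2,0), (5,7), (9,11), (13,10), (14,3)}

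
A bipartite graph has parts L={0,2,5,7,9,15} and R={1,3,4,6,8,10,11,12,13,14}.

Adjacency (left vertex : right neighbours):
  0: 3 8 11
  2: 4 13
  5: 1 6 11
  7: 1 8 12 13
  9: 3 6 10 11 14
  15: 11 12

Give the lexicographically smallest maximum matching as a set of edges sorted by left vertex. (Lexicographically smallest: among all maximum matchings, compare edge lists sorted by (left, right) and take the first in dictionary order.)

Lex-smallest maximum matching: {(0,3), (2,4), (5,1), (7,8), (9,6), (15,11)}

|M| = 6 (so the lex-smallest maximum matching has 6 edges)
process left vertices in ascending order; for each, take the smallest-labelled available neighbour that still permits 6 edges overall, or leave it unmatched if none does
lex-smallest matching: {0-3, 2-4, 5-1, 7-8, 9-6, 15-11}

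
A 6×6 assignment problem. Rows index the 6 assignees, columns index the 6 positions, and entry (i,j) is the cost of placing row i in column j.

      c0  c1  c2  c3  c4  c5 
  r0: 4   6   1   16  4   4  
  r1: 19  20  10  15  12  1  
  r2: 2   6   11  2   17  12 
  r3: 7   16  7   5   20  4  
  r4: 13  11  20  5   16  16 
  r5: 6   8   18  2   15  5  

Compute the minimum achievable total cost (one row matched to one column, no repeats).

Minimum assignment cost: 27

one of 2 optimal assignments: row0→col4 (cost 4), row1→col5 (cost 1), row2→col0 (cost 2), row3→col2 (cost 7), row4→col1 (cost 11), row5→col3 (cost 2)
total = 4 + 1 + 2 + 7 + 11 + 2 = 27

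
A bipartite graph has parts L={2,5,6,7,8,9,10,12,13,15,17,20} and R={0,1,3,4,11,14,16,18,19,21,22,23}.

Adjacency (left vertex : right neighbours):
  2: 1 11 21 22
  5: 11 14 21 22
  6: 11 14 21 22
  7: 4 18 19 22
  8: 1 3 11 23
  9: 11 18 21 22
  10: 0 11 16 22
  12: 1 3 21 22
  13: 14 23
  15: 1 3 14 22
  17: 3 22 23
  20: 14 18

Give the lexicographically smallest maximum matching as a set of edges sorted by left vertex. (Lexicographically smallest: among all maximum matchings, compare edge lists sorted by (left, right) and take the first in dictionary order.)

Lex-smallest maximum matching: {(2,1), (5,11), (6,14), (7,4), (8,3), (9,18), (10,0), (12,21), (13,23), (15,22)}

|M| = 10 (so the lex-smallest maximum matching has 10 edges)
process left vertices in ascending order; for each, take the smallest-labelled available neighbour that still permits 10 edges overall, or leave it unmatched if none does
lex-smallest matching: {2-1, 5-11, 6-14, 7-4, 8-3, 9-18, 10-0, 12-21, 13-23, 15-22}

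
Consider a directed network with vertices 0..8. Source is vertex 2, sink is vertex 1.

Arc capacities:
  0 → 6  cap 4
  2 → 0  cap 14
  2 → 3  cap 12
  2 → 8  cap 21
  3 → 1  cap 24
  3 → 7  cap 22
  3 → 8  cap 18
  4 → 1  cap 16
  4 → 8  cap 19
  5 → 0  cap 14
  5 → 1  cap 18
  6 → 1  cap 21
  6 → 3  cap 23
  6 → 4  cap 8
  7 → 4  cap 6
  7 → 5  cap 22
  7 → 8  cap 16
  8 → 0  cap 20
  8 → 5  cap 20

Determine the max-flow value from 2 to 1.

Maximum flow value: 34

augment #1: 2→3→1 bottleneck 12, total now 12
augment #2: 2→0→6→1 bottleneck 4, total now 16
augment #3: 2→8→5→1 bottleneck 18, total now 34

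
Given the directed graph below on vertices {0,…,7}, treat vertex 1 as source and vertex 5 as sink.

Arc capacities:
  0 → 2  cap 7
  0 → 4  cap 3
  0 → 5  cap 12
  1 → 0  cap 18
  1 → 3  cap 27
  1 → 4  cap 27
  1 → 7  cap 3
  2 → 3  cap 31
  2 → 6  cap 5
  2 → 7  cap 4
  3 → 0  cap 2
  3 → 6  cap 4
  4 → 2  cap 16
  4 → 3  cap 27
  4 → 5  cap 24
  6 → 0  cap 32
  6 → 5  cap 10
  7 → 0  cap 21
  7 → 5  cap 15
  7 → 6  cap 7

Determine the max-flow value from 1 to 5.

augment #1: 1→0→5 bottleneck 12, total now 12
augment #2: 1→4→5 bottleneck 24, total now 36
augment #3: 1→7→5 bottleneck 3, total now 39
augment #4: 1→3→6→5 bottleneck 4, total now 43
augment #5: 1→0→2→6→5 bottleneck 5, total now 48
augment #6: 1→0→2→7→5 bottleneck 1, total now 49
augment #7: 1→4→2→7→5 bottleneck 3, total now 52

Maximum flow value: 52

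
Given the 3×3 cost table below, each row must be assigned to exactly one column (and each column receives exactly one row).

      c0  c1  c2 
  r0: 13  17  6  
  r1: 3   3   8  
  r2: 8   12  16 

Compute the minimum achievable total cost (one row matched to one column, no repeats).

optimal assignment: row0→col2 (cost 6), row1→col1 (cost 3), row2→col0 (cost 8)
total = 6 + 3 + 8 = 17

Minimum assignment cost: 17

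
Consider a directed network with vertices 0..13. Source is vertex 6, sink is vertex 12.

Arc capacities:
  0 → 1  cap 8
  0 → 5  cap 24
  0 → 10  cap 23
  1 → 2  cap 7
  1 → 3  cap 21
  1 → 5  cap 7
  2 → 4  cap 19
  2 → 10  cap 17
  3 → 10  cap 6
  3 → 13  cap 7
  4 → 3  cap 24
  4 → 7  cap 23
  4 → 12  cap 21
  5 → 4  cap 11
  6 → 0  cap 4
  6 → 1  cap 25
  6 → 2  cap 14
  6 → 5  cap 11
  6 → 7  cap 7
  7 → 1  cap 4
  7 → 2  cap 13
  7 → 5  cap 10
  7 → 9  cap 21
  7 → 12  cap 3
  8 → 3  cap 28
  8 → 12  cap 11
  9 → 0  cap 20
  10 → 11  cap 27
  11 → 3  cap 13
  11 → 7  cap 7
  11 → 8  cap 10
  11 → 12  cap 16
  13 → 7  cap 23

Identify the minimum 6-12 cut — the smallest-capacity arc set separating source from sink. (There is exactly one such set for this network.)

augment #1: 6→7→12 push 3
augment #2: 6→2→4→12 push 14
augment #3: 6→5→4→12 push 7
augment #4: 6→0→10→11→12 push 4
augment #5: 6→1→2→10→11→12 push 7
augment #6: 6→1→3→10→11→12 push 5
augment #7: 6→1→3→10→11→8→12 push 1
augment #8: 6→7→2→10→11→8→12 push 4
augment #9: 6→5→4→2→10→11→8→12 push 4
augment #10: 6→1→3→13→7→2→10→11→8→12 push 1
max flow = 50; residual-reachable set from 6 gives S-side
cut edges (S→T): {(4,12), (7,12), (11,8), (11,12)} total cap 50

Min-cut arcs: {(4,12), (7,12), (11,8), (11,12)} (total capacity 50)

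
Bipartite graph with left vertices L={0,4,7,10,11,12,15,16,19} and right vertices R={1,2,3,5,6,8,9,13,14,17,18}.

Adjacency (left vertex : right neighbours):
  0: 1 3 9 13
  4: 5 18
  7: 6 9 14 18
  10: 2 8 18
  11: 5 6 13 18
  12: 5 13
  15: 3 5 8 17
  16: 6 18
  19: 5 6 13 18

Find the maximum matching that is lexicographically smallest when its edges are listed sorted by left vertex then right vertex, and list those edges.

Lex-smallest maximum matching: {(0,1), (4,5), (7,9), (10,2), (11,6), (12,13), (15,3), (16,18)}

|M| = 8 (so the lex-smallest maximum matching has 8 edges)
process left vertices in ascending order; for each, take the smallest-labelled available neighbour that still permits 8 edges overall, or leave it unmatched if none does
lex-smallest matching: {0-1, 4-5, 7-9, 10-2, 11-6, 12-13, 15-3, 16-18}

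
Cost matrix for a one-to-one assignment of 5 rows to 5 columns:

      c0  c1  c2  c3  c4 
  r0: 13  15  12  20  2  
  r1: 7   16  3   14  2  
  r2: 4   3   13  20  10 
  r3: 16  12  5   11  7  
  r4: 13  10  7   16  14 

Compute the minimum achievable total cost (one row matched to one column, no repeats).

one of 2 optimal assignments: row0→col4 (cost 2), row1→col0 (cost 7), row2→col1 (cost 3), row3→col3 (cost 11), row4→col2 (cost 7)
total = 2 + 7 + 3 + 11 + 7 = 30

Minimum assignment cost: 30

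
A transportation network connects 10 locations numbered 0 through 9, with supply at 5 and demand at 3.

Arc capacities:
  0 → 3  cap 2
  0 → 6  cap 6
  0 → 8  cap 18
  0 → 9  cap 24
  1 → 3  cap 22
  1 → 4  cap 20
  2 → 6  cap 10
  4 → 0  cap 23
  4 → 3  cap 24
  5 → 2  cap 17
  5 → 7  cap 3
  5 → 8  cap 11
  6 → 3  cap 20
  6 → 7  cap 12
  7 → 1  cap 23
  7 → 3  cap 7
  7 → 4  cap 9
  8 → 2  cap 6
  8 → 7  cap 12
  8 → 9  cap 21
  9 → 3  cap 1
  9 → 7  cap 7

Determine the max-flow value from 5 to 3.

Maximum flow value: 24

augment #1: 5→7→3 bottleneck 3, total now 3
augment #2: 5→2→6→3 bottleneck 10, total now 13
augment #3: 5→8→7→3 bottleneck 4, total now 17
augment #4: 5→8→9→3 bottleneck 1, total now 18
augment #5: 5→8→7→1→3 bottleneck 6, total now 24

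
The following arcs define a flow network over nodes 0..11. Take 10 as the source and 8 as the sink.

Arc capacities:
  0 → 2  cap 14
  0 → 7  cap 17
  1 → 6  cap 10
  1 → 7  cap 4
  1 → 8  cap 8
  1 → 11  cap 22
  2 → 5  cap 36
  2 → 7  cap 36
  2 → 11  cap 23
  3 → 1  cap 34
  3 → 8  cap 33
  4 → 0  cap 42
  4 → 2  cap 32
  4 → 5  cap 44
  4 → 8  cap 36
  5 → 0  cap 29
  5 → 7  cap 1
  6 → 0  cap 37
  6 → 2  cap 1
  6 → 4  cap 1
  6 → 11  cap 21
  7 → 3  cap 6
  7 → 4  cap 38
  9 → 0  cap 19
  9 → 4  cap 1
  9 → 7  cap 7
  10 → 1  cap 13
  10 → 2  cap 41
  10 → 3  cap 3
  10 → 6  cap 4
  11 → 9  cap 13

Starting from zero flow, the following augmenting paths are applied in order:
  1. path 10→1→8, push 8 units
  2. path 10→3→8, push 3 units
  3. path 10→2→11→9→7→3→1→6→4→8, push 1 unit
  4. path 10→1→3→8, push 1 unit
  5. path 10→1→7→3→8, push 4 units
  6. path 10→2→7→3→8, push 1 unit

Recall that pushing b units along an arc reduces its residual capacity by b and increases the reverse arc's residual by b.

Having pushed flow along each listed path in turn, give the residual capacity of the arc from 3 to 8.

Residual capacity of (3,8): 24

after path 1 (10→1→8, push 8): res(3,8)=33
after path 2 (10→3→8, push 3): res(3,8)=30
after path 3 (10→2→11→9→7→3→1→6→4→8, push 1): res(3,8)=30
after path 4 (10→1→3→8, push 1): res(3,8)=29
after path 5 (10→1→7→3→8, push 4): res(3,8)=25
after path 6 (10→2→7→3→8, push 1): res(3,8)=24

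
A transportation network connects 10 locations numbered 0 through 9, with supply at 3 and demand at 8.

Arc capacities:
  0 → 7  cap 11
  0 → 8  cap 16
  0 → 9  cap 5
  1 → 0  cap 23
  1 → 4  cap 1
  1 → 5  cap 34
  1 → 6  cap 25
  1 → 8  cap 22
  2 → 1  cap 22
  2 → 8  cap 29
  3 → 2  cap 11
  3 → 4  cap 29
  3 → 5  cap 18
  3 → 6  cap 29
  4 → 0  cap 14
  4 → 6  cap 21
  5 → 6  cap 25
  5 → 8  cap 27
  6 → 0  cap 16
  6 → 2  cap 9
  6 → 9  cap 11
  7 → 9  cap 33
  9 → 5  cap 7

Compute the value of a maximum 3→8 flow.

Maximum flow value: 61

augment #1: 3→2→8 bottleneck 11, total now 11
augment #2: 3→5→8 bottleneck 18, total now 29
augment #3: 3→4→0→8 bottleneck 14, total now 43
augment #4: 3→6→0→8 bottleneck 2, total now 45
augment #5: 3→6→2→8 bottleneck 9, total now 54
augment #6: 3→6→9→5→8 bottleneck 7, total now 61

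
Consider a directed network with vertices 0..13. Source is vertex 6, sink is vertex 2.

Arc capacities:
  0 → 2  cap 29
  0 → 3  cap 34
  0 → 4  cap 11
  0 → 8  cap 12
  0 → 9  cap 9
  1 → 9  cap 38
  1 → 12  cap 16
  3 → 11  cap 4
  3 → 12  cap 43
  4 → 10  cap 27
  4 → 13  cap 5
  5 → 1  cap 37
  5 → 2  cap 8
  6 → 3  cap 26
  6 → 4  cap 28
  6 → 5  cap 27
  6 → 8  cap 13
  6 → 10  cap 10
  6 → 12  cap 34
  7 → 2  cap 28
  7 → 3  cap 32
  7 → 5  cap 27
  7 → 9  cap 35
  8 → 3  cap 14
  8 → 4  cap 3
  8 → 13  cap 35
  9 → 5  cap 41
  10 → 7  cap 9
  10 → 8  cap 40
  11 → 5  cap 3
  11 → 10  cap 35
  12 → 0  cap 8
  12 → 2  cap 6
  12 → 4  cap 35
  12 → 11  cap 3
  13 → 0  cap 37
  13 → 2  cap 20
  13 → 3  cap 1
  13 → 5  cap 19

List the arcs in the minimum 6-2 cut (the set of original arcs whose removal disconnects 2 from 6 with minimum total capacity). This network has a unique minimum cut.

augment #1: 6→5→2 push 8
augment #2: 6→12→2 push 6
augment #3: 6→4→13→2 push 5
augment #4: 6→8→13→2 push 13
augment #5: 6→10→7→2 push 9
augment #6: 6→12→0→2 push 8
augment #7: 6→10→8→13→2 push 1
augment #8: 6→4→10→8→13→2 push 1
augment #9: 6→4→10→8→13→0→2 push 20
max flow = 71; residual-reachable set from 6 gives S-side
cut edges (S→T): {(4,13), (5,2), (8,13), (10,7), (12,0), (12,2)} total cap 71

Min-cut arcs: {(4,13), (5,2), (8,13), (10,7), (12,0), (12,2)} (total capacity 71)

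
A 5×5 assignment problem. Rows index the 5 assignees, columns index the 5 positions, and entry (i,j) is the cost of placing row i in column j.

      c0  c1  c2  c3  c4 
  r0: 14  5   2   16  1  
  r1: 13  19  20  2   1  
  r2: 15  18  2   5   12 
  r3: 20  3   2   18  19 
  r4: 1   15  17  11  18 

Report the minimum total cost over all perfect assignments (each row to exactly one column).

Minimum assignment cost: 9

optimal assignment: row0→col4 (cost 1), row1→col3 (cost 2), row2→col2 (cost 2), row3→col1 (cost 3), row4→col0 (cost 1)
total = 1 + 2 + 2 + 3 + 1 = 9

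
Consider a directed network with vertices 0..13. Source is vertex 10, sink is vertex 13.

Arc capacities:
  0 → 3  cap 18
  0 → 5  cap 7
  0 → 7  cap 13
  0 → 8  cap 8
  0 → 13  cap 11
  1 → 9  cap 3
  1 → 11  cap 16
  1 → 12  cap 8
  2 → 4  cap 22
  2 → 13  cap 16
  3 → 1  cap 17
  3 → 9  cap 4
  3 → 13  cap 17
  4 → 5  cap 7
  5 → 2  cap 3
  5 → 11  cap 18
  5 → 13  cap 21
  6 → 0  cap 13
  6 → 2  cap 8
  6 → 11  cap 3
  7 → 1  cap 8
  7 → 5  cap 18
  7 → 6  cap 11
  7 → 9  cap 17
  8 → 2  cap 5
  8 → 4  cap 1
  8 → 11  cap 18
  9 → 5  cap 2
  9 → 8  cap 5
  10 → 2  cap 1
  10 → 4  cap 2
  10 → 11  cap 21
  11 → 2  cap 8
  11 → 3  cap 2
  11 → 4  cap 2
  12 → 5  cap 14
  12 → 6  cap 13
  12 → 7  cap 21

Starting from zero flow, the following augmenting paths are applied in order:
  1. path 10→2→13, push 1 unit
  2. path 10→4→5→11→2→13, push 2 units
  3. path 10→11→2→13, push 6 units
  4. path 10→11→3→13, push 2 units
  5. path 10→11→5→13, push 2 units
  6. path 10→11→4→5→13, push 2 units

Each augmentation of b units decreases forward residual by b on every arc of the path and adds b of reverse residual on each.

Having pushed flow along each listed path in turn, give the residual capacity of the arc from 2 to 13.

after path 1 (10→2→13, push 1): res(2,13)=15
after path 2 (10→4→5→11→2→13, push 2): res(2,13)=13
after path 3 (10→11→2→13, push 6): res(2,13)=7
after path 4 (10→11→3→13, push 2): res(2,13)=7
after path 5 (10→11→5→13, push 2): res(2,13)=7
after path 6 (10→11→4→5→13, push 2): res(2,13)=7

Residual capacity of (2,13): 7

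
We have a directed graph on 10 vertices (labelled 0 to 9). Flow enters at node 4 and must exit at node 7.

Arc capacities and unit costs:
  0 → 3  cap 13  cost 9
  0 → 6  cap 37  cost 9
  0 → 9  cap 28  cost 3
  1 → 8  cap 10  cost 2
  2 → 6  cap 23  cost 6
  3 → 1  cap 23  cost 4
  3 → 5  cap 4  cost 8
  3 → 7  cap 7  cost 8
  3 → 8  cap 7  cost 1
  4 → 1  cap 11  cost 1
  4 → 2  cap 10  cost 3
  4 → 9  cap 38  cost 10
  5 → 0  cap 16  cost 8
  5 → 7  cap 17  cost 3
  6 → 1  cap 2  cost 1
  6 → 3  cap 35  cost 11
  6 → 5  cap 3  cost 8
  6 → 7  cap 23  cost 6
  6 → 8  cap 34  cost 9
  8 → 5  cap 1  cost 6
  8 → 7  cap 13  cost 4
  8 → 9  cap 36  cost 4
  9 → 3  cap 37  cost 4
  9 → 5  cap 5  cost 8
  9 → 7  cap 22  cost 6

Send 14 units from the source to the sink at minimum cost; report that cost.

shortest-cost path #1: 4→1→8→7 push 10 @ unit cost 7 (adds 70)
shortest-cost path #2: 4→2→6→7 push 4 @ unit cost 15 (adds 60)
total cost = 130

Minimum cost for 14 units: 130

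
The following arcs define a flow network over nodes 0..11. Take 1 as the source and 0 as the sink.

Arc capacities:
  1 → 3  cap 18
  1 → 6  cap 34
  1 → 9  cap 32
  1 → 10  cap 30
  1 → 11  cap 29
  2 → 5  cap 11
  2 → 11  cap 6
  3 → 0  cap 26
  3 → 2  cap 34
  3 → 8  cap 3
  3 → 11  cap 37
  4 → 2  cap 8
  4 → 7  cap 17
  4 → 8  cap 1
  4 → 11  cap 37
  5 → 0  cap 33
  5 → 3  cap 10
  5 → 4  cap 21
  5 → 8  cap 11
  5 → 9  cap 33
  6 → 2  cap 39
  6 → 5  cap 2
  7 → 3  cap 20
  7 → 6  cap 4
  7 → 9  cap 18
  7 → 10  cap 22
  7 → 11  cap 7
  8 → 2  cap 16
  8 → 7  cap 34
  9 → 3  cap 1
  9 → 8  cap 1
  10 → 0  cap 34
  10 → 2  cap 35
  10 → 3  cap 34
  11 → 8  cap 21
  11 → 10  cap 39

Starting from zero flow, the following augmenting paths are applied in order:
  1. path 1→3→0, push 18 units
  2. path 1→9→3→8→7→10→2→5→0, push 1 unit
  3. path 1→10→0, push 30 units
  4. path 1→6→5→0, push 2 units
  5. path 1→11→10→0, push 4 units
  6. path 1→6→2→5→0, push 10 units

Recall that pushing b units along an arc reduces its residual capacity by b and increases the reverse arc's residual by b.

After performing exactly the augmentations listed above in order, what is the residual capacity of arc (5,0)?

after path 1 (1→3→0, push 18): res(5,0)=33
after path 2 (1→9→3→8→7→10→2→5→0, push 1): res(5,0)=32
after path 3 (1→10→0, push 30): res(5,0)=32
after path 4 (1→6→5→0, push 2): res(5,0)=30
after path 5 (1→11→10→0, push 4): res(5,0)=30
after path 6 (1→6→2→5→0, push 10): res(5,0)=20

Residual capacity of (5,0): 20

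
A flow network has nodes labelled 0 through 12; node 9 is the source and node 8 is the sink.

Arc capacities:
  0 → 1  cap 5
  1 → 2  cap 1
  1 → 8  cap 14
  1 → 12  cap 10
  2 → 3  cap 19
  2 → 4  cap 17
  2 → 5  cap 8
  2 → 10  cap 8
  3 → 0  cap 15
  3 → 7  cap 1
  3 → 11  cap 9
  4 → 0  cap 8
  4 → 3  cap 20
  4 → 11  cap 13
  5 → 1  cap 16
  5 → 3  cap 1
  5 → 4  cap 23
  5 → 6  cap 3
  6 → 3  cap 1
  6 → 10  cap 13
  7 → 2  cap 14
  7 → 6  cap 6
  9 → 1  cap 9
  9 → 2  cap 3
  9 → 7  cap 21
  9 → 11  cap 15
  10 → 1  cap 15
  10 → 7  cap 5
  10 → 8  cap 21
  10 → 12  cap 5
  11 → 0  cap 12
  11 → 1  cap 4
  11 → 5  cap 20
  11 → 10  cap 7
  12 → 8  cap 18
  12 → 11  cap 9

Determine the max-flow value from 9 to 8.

augment #1: 9→1→8 bottleneck 9, total now 9
augment #2: 9→2→10→8 bottleneck 3, total now 12
augment #3: 9→11→1→8 bottleneck 4, total now 16
augment #4: 9→11→10→8 bottleneck 7, total now 23
augment #5: 9→7→2→10→8 bottleneck 5, total now 28
augment #6: 9→7→6→10→8 bottleneck 6, total now 34
augment #7: 9→11→0→1→8 bottleneck 1, total now 35
augment #8: 9→11→0→1→12→8 bottleneck 3, total now 38
augment #9: 9→7→2→5→1→12→8 bottleneck 7, total now 45
augment #10: 9→7→2→5→6→10→12→8 bottleneck 1, total now 46
augment #11: 9→7→2→3→11→5→6→10→12→8 bottleneck 1, total now 47

Maximum flow value: 47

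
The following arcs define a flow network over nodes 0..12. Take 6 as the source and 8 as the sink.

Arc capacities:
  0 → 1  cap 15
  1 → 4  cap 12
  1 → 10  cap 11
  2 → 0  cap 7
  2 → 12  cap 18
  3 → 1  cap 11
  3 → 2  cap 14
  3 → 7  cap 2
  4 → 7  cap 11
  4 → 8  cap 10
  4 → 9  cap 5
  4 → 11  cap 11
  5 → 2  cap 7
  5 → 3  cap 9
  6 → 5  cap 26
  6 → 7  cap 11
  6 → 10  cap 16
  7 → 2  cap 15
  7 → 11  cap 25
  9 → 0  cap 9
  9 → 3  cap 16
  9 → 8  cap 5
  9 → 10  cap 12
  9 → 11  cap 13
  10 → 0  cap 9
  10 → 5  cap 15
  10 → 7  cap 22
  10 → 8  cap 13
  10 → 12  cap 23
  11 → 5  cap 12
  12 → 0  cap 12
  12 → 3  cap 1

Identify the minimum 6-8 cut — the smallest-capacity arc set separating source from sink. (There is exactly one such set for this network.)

Min-cut arcs: {(1,4), (10,8)} (total capacity 25)

augment #1: 6→10→8 push 13
augment #2: 6→5→3→1→4→8 push 9
augment #3: 6→10→0→1→4→8 push 1
augment #4: 6→10→0→1→4→9→8 push 2
max flow = 25; residual-reachable set from 6 gives S-side
cut edges (S→T): {(1,4), (10,8)} total cap 25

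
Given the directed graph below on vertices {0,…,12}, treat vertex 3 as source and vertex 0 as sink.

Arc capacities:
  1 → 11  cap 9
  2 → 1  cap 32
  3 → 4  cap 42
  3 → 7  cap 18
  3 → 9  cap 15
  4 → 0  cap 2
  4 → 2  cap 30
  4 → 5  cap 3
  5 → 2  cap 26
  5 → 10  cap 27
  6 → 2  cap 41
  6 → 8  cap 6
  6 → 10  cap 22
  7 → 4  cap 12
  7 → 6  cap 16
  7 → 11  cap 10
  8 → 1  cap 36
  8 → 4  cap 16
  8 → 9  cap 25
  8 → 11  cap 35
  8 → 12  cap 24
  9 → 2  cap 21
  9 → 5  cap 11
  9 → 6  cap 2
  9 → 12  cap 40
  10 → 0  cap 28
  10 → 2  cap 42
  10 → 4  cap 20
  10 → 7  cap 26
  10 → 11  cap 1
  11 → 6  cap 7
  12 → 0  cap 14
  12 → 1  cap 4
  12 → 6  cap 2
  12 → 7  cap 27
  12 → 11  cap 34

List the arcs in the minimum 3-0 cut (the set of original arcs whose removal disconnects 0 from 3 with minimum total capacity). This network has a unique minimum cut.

augment #1: 3→4→0 push 2
augment #2: 3→9→12→0 push 14
augment #3: 3→4→5→10→0 push 3
augment #4: 3→7→6→10→0 push 16
augment #5: 3→9→5→10→0 push 1
augment #6: 3→7→11→6→10→0 push 2
augment #7: 3→4→2→1→11→6→10→0 push 4
augment #8: 3→4→2→1→11→6→8→9→5→10→0 push 1
max flow = 43; residual-reachable set from 3 gives S-side
cut edges (S→T): {(3,9), (4,0), (4,5), (7,6), (11,6)} total cap 43

Min-cut arcs: {(3,9), (4,0), (4,5), (7,6), (11,6)} (total capacity 43)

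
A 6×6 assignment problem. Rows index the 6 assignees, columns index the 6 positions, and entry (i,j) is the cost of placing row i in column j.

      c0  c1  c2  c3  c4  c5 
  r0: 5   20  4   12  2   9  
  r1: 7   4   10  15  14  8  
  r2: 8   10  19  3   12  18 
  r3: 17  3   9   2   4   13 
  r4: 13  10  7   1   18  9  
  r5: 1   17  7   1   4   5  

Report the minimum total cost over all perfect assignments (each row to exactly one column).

optimal assignment: row0→col4 (cost 2), row1→col5 (cost 8), row2→col3 (cost 3), row3→col1 (cost 3), row4→col2 (cost 7), row5→col0 (cost 1)
total = 2 + 8 + 3 + 3 + 7 + 1 = 24

Minimum assignment cost: 24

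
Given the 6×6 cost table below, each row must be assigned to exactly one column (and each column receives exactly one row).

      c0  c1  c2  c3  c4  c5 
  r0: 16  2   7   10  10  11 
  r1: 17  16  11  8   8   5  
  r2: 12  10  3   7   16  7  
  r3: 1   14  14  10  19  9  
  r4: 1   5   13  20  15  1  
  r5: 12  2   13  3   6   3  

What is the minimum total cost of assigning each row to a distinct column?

optimal assignment: row0→col1 (cost 2), row1→col4 (cost 8), row2→col2 (cost 3), row3→col0 (cost 1), row4→col5 (cost 1), row5→col3 (cost 3)
total = 2 + 8 + 3 + 1 + 1 + 3 = 18

Minimum assignment cost: 18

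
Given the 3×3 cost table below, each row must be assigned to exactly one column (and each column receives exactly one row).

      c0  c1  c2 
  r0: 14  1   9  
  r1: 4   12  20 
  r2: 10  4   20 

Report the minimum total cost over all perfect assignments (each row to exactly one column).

Minimum assignment cost: 17

optimal assignment: row0→col2 (cost 9), row1→col0 (cost 4), row2→col1 (cost 4)
total = 9 + 4 + 4 = 17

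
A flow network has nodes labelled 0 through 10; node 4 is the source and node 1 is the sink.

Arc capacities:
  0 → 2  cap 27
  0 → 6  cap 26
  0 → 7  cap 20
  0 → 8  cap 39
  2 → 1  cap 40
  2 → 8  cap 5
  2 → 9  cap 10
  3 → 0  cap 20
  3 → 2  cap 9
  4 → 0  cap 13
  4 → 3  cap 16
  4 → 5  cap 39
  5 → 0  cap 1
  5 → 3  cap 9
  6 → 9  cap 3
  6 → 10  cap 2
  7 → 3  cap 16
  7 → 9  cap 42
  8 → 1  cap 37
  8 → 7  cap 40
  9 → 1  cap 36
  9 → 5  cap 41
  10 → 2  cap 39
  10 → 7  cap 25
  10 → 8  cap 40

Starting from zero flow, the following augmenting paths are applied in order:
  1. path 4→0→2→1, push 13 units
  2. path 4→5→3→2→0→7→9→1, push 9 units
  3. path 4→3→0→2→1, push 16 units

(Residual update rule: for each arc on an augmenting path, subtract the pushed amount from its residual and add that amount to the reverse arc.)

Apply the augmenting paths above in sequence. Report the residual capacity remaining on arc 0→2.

Residual capacity of (0,2): 7

after path 1 (4→0→2→1, push 13): res(0,2)=14
after path 2 (4→5→3→2→0→7→9→1, push 9): res(0,2)=23
after path 3 (4→3→0→2→1, push 16): res(0,2)=7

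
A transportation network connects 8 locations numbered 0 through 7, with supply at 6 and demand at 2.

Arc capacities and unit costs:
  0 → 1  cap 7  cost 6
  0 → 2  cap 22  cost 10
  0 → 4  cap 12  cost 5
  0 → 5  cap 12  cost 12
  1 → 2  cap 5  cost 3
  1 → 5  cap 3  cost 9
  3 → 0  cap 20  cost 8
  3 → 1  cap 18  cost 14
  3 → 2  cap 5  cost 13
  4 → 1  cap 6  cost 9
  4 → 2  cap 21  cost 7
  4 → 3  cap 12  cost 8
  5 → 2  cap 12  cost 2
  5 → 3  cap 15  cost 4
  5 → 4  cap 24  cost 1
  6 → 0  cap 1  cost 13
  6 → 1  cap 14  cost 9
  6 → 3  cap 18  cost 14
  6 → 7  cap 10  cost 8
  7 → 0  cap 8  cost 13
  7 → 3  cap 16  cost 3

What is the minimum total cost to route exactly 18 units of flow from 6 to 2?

Minimum cost for 18 units: 379

shortest-cost path #1: 6→1→2 push 5 @ unit cost 12 (adds 60)
shortest-cost path #2: 6→1→5→2 push 3 @ unit cost 20 (adds 60)
shortest-cost path #3: 6→0→2 push 1 @ unit cost 23 (adds 23)
shortest-cost path #4: 6→7→3→2 push 5 @ unit cost 24 (adds 120)
shortest-cost path #5: 6→7→3→0→2 push 4 @ unit cost 29 (adds 116)
total cost = 379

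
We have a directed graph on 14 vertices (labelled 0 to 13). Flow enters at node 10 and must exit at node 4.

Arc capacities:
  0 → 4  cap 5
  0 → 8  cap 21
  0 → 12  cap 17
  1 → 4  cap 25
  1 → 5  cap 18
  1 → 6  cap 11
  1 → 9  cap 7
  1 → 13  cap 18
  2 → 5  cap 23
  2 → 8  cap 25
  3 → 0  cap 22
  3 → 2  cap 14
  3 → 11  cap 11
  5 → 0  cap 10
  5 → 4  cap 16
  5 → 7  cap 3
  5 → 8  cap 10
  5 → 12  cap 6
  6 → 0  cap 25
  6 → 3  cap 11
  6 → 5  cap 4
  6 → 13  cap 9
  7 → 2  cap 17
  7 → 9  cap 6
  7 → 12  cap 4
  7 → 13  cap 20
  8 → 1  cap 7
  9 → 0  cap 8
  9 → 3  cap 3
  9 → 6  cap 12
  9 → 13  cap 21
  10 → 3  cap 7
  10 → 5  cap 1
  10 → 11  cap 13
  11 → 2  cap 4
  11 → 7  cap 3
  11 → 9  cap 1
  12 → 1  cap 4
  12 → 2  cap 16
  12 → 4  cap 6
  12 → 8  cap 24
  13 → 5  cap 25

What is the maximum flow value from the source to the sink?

Maximum flow value: 16

augment #1: 10→5→4 bottleneck 1, total now 1
augment #2: 10→3→0→4 bottleneck 5, total now 6
augment #3: 10→3→0→12→4 bottleneck 2, total now 8
augment #4: 10→11→2→5→4 bottleneck 4, total now 12
augment #5: 10→11→7→12→4 bottleneck 3, total now 15
augment #6: 10→11→9→0→12→4 bottleneck 1, total now 16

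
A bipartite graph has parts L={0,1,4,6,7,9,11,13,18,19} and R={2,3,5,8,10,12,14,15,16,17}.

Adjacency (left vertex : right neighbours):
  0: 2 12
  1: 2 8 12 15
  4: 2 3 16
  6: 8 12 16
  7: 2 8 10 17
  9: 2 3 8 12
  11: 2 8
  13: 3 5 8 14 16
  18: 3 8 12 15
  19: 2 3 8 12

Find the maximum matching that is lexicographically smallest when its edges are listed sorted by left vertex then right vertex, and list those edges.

|M| = 8 (so the lex-smallest maximum matching has 8 edges)
process left vertices in ascending order; for each, take the smallest-labelled available neighbour that still permits 8 edges overall, or leave it unmatched if none does
lex-smallest matching: {0-2, 1-8, 4-3, 6-16, 7-10, 9-12, 13-5, 18-15}

Lex-smallest maximum matching: {(0,2), (1,8), (4,3), (6,16), (7,10), (9,12), (13,5), (18,15)}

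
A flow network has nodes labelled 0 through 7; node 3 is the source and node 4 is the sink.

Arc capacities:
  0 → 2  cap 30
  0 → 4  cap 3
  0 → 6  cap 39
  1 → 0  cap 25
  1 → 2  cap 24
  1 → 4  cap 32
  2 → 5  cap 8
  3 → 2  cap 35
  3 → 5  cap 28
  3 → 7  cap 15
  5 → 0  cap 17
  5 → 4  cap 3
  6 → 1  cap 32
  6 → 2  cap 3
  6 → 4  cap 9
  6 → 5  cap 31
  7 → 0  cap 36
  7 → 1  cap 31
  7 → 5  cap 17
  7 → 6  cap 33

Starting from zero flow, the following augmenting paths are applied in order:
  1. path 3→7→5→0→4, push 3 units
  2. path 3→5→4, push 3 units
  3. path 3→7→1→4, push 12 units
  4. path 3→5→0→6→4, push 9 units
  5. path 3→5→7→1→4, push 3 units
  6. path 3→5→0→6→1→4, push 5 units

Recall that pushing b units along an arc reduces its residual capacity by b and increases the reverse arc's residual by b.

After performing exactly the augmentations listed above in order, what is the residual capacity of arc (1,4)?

Residual capacity of (1,4): 12

after path 1 (3→7→5→0→4, push 3): res(1,4)=32
after path 2 (3→5→4, push 3): res(1,4)=32
after path 3 (3→7→1→4, push 12): res(1,4)=20
after path 4 (3→5→0→6→4, push 9): res(1,4)=20
after path 5 (3→5→7→1→4, push 3): res(1,4)=17
after path 6 (3→5→0→6→1→4, push 5): res(1,4)=12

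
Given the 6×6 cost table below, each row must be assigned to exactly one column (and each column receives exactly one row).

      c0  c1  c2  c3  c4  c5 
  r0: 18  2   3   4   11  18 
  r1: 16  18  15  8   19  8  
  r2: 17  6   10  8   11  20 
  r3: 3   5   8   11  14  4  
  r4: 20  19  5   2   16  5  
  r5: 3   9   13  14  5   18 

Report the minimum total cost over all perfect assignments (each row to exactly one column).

optimal assignment: row0→col2 (cost 3), row1→col5 (cost 8), row2→col1 (cost 6), row3→col0 (cost 3), row4→col3 (cost 2), row5→col4 (cost 5)
total = 3 + 8 + 6 + 3 + 2 + 5 = 27

Minimum assignment cost: 27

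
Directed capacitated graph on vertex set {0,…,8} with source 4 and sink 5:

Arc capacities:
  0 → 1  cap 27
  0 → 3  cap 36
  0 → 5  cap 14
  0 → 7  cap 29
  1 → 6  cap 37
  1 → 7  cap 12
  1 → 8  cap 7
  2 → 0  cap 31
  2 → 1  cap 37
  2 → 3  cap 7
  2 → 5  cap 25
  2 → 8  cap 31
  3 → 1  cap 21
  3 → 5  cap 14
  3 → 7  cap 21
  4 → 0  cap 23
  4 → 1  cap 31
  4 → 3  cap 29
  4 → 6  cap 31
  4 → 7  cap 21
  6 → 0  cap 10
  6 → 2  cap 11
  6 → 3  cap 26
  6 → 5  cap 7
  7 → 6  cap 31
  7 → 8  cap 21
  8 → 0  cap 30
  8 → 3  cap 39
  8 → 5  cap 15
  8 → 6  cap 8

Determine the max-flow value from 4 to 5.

augment #1: 4→0→5 bottleneck 14, total now 14
augment #2: 4→3→5 bottleneck 14, total now 28
augment #3: 4→6→5 bottleneck 7, total now 35
augment #4: 4→1→8→5 bottleneck 7, total now 42
augment #5: 4→6→2→5 bottleneck 11, total now 53
augment #6: 4→7→8→5 bottleneck 8, total now 61

Maximum flow value: 61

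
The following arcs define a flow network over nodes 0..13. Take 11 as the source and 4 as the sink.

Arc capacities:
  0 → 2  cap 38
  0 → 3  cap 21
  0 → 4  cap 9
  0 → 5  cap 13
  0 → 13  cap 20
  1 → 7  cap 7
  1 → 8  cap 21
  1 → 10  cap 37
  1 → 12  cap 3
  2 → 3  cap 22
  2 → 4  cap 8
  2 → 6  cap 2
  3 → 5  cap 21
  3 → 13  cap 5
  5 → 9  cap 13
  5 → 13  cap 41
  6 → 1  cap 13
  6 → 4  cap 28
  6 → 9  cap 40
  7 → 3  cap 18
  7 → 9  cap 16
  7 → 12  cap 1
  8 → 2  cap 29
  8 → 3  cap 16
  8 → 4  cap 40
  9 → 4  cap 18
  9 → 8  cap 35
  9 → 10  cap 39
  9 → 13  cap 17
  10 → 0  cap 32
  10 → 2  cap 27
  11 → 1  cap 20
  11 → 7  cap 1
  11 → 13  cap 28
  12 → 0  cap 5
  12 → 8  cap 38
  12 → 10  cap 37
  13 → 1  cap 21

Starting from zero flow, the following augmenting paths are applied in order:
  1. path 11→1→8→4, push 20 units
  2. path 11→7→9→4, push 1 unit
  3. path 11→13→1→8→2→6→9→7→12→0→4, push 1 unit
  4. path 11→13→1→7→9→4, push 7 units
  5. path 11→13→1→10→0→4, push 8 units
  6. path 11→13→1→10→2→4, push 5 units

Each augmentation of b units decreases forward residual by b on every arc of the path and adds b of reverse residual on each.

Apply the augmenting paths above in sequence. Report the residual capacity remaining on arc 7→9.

Residual capacity of (7,9): 9

after path 1 (11→1→8→4, push 20): res(7,9)=16
after path 2 (11→7→9→4, push 1): res(7,9)=15
after path 3 (11→13→1→8→2→6→9→7→12→0→4, push 1): res(7,9)=16
after path 4 (11→13→1→7→9→4, push 7): res(7,9)=9
after path 5 (11→13→1→10→0→4, push 8): res(7,9)=9
after path 6 (11→13→1→10→2→4, push 5): res(7,9)=9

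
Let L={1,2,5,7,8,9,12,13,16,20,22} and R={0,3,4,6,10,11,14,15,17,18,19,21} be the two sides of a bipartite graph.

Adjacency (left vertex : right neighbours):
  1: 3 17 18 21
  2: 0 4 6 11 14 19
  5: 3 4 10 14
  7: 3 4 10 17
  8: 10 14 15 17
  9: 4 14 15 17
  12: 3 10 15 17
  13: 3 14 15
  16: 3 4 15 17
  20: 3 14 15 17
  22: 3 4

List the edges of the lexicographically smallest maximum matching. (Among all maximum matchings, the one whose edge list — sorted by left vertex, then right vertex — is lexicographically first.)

|M| = 8 (so the lex-smallest maximum matching has 8 edges)
process left vertices in ascending order; for each, take the smallest-labelled available neighbour that still permits 8 edges overall, or leave it unmatched if none does
lex-smallest matching: {1-18, 2-0, 5-3, 7-4, 8-10, 9-14, 12-15, 16-17}

Lex-smallest maximum matching: {(1,18), (2,0), (5,3), (7,4), (8,10), (9,14), (12,15), (16,17)}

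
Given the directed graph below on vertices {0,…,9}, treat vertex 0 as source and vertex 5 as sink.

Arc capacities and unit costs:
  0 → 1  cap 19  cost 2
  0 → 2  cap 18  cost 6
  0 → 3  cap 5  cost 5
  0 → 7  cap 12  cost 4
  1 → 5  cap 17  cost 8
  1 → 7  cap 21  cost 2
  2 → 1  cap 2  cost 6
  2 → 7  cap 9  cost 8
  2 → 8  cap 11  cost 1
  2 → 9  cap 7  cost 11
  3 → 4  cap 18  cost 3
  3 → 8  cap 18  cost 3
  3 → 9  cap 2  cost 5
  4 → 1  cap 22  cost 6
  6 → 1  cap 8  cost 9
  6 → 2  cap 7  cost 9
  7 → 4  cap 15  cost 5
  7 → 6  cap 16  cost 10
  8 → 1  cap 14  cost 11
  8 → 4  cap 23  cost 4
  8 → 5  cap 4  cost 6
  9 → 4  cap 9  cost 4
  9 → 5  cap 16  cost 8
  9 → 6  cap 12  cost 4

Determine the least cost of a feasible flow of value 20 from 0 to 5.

Minimum cost for 20 units: 209

shortest-cost path #1: 0→1→5 push 17 @ unit cost 10 (adds 170)
shortest-cost path #2: 0→2→8→5 push 3 @ unit cost 13 (adds 39)
total cost = 209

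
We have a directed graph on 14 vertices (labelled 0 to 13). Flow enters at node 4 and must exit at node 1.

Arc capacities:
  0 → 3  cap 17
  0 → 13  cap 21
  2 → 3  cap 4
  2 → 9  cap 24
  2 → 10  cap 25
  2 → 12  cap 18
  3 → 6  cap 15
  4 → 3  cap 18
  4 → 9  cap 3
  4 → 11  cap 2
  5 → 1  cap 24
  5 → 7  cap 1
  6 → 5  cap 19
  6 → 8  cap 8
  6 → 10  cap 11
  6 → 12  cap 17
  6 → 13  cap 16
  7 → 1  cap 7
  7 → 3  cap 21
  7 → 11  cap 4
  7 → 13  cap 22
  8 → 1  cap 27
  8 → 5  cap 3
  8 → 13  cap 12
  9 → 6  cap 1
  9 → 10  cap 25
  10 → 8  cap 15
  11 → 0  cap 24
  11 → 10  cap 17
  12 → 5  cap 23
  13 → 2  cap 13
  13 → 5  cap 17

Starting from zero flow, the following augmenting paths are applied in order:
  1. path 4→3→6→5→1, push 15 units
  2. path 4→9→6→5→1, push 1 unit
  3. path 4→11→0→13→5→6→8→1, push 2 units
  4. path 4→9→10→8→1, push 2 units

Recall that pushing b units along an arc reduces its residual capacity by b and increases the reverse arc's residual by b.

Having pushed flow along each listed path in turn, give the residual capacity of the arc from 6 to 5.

Residual capacity of (6,5): 5

after path 1 (4→3→6→5→1, push 15): res(6,5)=4
after path 2 (4→9→6→5→1, push 1): res(6,5)=3
after path 3 (4→11→0→13→5→6→8→1, push 2): res(6,5)=5
after path 4 (4→9→10→8→1, push 2): res(6,5)=5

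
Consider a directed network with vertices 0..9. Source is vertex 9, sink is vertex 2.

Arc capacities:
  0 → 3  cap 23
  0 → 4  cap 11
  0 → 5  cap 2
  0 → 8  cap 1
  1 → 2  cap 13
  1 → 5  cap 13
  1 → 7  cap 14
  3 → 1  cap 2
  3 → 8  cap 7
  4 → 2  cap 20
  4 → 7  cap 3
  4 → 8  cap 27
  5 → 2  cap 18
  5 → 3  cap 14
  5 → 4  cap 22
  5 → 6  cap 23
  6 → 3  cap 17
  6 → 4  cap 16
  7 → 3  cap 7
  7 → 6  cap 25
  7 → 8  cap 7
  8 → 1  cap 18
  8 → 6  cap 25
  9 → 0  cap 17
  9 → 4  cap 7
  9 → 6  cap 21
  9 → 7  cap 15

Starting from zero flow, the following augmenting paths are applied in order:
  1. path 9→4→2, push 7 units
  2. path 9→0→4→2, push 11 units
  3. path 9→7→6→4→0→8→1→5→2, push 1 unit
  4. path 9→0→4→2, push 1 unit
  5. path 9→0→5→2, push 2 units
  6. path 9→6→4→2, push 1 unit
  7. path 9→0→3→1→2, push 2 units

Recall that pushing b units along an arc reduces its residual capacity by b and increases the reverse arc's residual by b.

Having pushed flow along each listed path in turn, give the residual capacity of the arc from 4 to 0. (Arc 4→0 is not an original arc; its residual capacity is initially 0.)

after path 1 (9→4→2, push 7): res(4,0)=0
after path 2 (9→0→4→2, push 11): res(4,0)=11
after path 3 (9→7→6→4→0→8→1→5→2, push 1): res(4,0)=10
after path 4 (9→0→4→2, push 1): res(4,0)=11
after path 5 (9→0→5→2, push 2): res(4,0)=11
after path 6 (9→6→4→2, push 1): res(4,0)=11
after path 7 (9→0→3→1→2, push 2): res(4,0)=11

Residual capacity of (4,0): 11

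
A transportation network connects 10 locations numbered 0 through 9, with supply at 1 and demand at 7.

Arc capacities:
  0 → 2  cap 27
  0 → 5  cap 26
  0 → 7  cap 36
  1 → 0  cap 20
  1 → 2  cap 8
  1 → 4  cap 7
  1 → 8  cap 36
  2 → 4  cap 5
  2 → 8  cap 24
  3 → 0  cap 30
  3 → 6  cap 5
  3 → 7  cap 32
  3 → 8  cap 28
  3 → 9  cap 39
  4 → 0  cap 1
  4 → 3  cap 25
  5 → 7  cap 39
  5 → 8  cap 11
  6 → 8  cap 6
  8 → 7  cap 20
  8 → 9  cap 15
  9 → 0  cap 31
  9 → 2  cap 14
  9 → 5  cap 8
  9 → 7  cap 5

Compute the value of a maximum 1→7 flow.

augment #1: 1→0→7 bottleneck 20, total now 20
augment #2: 1→8→7 bottleneck 20, total now 40
augment #3: 1→4→0→7 bottleneck 1, total now 41
augment #4: 1→4→3→7 bottleneck 6, total now 47
augment #5: 1→8→9→7 bottleneck 5, total now 52
augment #6: 1→2→4→3→7 bottleneck 5, total now 57
augment #7: 1→8→9→0→7 bottleneck 10, total now 67

Maximum flow value: 67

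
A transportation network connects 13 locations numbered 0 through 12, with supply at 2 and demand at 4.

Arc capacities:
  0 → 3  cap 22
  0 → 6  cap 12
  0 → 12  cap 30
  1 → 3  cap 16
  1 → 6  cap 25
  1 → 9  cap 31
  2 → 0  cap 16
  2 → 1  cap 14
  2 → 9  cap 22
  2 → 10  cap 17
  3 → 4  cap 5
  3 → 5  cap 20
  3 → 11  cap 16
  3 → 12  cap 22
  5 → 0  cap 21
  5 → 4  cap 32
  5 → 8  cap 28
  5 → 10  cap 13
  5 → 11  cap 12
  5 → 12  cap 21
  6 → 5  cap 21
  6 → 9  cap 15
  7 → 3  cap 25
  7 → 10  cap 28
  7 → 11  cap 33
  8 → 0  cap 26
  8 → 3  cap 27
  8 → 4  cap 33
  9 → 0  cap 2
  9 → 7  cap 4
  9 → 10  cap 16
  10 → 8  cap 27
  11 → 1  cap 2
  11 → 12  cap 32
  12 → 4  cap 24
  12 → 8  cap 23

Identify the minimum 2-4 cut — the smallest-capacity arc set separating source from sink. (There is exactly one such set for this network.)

Min-cut arcs: {(2,0), (2,1), (9,0), (9,7), (10,8)} (total capacity 63)

augment #1: 2→0→3→4 push 5
augment #2: 2→0→12→4 push 11
augment #3: 2→10→8→4 push 17
augment #4: 2→1→3→5→4 push 14
augment #5: 2→9→0→12→4 push 2
augment #6: 2→9→10→8→4 push 10
augment #7: 2→9→7→3→5→4 push 4
max flow = 63; residual-reachable set from 2 gives S-side
cut edges (S→T): {(2,0), (2,1), (9,0), (9,7), (10,8)} total cap 63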